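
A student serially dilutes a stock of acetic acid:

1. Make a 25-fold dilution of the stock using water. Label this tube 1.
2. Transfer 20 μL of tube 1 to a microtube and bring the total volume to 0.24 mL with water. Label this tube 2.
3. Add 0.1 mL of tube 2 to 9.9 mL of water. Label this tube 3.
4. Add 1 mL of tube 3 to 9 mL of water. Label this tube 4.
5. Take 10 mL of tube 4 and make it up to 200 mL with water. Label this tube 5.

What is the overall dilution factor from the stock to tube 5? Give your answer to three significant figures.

6.00 × 10^6

Step 1: 25-fold → factor 25
Step 2: 20 μL brought to 0.24 mL → factor 240/20 = 12
Step 3: 0.1 mL + 9.9 mL = 10 mL total → factor 10/0.1 = 100
Step 4: 1 mL + 9 mL = 10 mL total → factor 10/1 = 10
Step 5: 10 mL brought to 200 mL → factor 200/10 = 20
Overall dilution factor = 25 × 12 × 100 × 10 × 20 = 6 × 10^6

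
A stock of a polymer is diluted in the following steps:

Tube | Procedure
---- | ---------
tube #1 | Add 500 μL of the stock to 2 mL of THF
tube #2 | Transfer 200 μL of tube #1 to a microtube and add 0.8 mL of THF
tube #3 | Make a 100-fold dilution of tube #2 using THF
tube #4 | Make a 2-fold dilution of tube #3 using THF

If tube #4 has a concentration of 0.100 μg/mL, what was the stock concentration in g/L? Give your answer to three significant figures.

0.500 g/L

Step 1: 500 μL + 2 mL = 2500 μL total → factor 2500/500 = 5
Step 2: 200 μL + 0.8 mL = 1000 μL total → factor 1000/200 = 5
Step 3: 100-fold → factor 100
Step 4: 2-fold → factor 2
Overall dilution factor = 5 × 5 × 100 × 2 = 5000
Stock = 0.100 μg/mL × 5000 = 500.0 μg/mL = 0.500 g/L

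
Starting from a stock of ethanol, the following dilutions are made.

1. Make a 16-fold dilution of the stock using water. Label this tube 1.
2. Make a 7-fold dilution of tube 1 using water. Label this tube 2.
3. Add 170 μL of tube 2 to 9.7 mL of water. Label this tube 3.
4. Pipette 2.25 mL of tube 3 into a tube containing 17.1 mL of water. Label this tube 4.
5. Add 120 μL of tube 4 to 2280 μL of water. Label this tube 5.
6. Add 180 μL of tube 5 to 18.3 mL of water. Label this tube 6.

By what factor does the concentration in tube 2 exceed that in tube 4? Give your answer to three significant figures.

499

Step 1: 16-fold → factor 16
Step 2: 7-fold → factor 7
Step 3: 170 μL + 9.7 mL = 9870 μL total → factor 9870/170 = 58.059
Step 4: 2.25 mL + 17.1 mL = 19.35 mL total → factor 19.35/2.25 = 8.6
Dilution factor to tube 2 = 112; to tube 4 = 55922
[tube 2]/[tube 4] = (factor to tube 4)/(factor to tube 2) = 55922/112 = 499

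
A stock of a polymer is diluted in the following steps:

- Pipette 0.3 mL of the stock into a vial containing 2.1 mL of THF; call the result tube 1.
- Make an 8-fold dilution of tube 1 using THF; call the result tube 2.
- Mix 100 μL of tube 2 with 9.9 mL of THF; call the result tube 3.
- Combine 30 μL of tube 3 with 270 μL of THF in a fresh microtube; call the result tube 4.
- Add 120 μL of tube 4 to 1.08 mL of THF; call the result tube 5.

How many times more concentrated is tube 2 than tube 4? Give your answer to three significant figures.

Step 1: 0.3 mL + 2.1 mL = 2.4 mL total → factor 2.4/0.3 = 8
Step 2: 8-fold → factor 8
Step 3: 100 μL + 9.9 mL = 10000 μL total → factor 10000/100 = 100
Step 4: 30 μL + 270 μL = 300 μL total → factor 300/30 = 10
Dilution factor to tube 2 = 64; to tube 4 = 64000
[tube 2]/[tube 4] = (factor to tube 4)/(factor to tube 2) = 64000/64 = 1.00 × 10^3

1.00 × 10^3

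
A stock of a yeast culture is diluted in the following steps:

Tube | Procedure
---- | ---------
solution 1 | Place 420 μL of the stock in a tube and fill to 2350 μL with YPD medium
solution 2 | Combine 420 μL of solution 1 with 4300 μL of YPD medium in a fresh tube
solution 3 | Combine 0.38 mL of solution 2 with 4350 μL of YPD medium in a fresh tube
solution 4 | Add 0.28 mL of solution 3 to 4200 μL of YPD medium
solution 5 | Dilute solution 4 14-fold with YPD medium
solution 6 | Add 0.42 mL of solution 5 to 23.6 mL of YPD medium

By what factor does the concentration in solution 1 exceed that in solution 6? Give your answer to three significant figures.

Step 1: 420 μL brought to 2350 μL → factor 2350/420 = 5.5952
Step 2: 420 μL + 4300 μL = 4720 μL total → factor 4720/420 = 11.238
Step 3: 0.38 mL + 4350 μL = 4.73 mL total → factor 4.73/0.38 = 12.447
Step 4: 0.28 mL + 4200 μL = 4.48 mL total → factor 4.48/0.28 = 16
Step 5: 14-fold → factor 14
Step 6: 0.42 mL + 23.6 mL = 24.02 mL total → factor 24.02/0.42 = 57.19
Dilution factor to solution 1 = 5.5952; to solution 6 = 1.0027 × 10^7
[solution 1]/[solution 6] = (factor to solution 6)/(factor to solution 1) = 1.0027 × 10^7/5.5952 = 1.79 × 10^6

1.79 × 10^6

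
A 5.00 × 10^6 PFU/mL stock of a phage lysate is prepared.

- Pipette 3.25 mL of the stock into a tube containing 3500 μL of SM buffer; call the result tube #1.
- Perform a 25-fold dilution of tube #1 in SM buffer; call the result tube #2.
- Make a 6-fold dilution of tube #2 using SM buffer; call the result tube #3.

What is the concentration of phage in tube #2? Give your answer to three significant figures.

Step 1: 3.25 mL + 3500 μL = 6.75 mL total → factor 6.75/3.25 = 2.0769
Step 2: 25-fold → factor 25
Dilution factor through tube #2 = 2.0769 × 25 = 51.923
[tube #2] = 5.00 × 10^6 PFU/mL / 51.923 = 9.63 × 10^4 PFU/mL

9.63 × 10^4 PFU/mL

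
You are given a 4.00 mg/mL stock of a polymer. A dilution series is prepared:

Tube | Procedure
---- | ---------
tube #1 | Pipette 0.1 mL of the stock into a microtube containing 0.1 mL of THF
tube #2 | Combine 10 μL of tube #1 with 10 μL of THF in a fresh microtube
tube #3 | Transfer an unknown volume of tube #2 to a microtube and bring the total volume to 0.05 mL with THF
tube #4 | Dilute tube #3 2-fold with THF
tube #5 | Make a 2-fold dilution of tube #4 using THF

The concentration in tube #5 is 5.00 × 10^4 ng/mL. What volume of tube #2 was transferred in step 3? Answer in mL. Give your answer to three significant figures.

Step 1: 0.1 mL + 0.1 mL = 0.2 mL total → factor 0.2/0.1 = 2
Step 2: 10 μL + 10 μL = 20 μL total → factor 20/10 = 2
Step 3: v brought to 0.05 mL → factor = 0.05 mL/v
Step 4: 2-fold → factor 2
Step 5: 2-fold → factor 2
Product of known-step factors = 16
Overall factor = 4.00 mg/mL / (5.00 × 10^4 ng/mL) = 80
Step-3 factor = 80 / 16 = 5
v = 0.05 mL / 5 = 0.0100 mL

0.0100 mL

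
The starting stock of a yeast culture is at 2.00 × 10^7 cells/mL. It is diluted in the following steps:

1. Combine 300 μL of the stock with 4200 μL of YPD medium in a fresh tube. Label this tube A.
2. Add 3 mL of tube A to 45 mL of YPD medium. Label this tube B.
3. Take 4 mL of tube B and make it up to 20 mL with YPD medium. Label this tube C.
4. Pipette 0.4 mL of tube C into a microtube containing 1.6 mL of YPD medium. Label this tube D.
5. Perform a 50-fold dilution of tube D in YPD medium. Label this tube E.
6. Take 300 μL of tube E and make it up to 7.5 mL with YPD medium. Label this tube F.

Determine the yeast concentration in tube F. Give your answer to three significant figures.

2.67 cells/mL

Step 1: 300 μL + 4200 μL = 4500 μL total → factor 4500/300 = 15
Step 2: 3 mL + 45 mL = 48 mL total → factor 48/3 = 16
Step 3: 4 mL brought to 20 mL → factor 20/4 = 5
Step 4: 0.4 mL + 1.6 mL = 2 mL total → factor 2/0.4 = 5
Step 5: 50-fold → factor 50
Step 6: 300 μL brought to 7.5 mL → factor 7500/300 = 25
Overall dilution factor = 15 × 16 × 5 × 5 × 50 × 25 = 7.5 × 10^6
Final = 2.00 × 10^7 cells/mL / 7.5 × 10^6 = 2.67 cells/mL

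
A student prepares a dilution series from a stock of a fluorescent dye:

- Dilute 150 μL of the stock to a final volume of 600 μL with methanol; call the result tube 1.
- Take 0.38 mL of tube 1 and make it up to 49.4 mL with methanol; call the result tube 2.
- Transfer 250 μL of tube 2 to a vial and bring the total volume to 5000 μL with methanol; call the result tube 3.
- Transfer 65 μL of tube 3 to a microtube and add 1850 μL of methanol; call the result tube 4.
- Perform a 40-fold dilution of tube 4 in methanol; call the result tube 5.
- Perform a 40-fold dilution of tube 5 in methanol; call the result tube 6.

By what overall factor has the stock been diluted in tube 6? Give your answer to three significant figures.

4.90 × 10^8

Step 1: 150 μL brought to 600 μL → factor 600/150 = 4
Step 2: 0.38 mL brought to 49.4 mL → factor 49.4/0.38 = 130
Step 3: 250 μL brought to 5000 μL → factor 5000/250 = 20
Step 4: 65 μL + 1850 μL = 1915 μL total → factor 1915/65 = 29.462
Step 5: 40-fold → factor 40
Step 6: 40-fold → factor 40
Overall dilution factor = 4 × 130 × 20 × 29.462 × 40 × 40 = 4.9024 × 10^8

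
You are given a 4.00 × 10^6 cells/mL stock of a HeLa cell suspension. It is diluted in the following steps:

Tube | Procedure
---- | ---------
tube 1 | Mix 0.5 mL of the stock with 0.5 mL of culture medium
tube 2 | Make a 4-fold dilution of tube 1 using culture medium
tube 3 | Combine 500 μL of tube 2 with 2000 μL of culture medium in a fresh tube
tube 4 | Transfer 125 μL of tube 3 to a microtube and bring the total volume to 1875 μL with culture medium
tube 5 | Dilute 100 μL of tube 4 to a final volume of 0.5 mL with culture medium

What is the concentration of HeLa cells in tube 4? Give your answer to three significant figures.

Step 1: 0.5 mL + 0.5 mL = 1 mL total → factor 1/0.5 = 2
Step 2: 4-fold → factor 4
Step 3: 500 μL + 2000 μL = 2500 μL total → factor 2500/500 = 5
Step 4: 125 μL brought to 1875 μL → factor 1875/125 = 15
Dilution factor through tube 4 = 2 × 4 × 5 × 15 = 600
[tube 4] = 4.00 × 10^6 cells/mL / 600 = 6.67 × 10^3 cells/mL

6.67 × 10^3 cells/mL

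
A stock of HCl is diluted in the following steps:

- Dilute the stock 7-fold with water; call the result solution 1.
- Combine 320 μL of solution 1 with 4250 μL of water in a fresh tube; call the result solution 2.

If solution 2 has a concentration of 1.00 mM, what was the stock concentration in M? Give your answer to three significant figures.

Step 1: 7-fold → factor 7
Step 2: 320 μL + 4250 μL = 4570 μL total → factor 4570/320 = 14.281
Overall dilution factor = 7 × 14.281 = 99.969
Stock = 1.00 mM × 99.969 = 99.97 mM = 0.100 M

0.100 M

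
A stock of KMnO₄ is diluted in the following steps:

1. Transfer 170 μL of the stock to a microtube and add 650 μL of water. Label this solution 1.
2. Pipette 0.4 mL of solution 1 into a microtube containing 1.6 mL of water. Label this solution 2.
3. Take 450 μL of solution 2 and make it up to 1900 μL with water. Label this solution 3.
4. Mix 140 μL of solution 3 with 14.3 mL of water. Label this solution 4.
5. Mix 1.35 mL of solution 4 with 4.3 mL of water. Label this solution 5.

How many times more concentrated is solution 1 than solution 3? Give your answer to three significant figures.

21.1

Step 1: 170 μL + 650 μL = 820 μL total → factor 820/170 = 4.8235
Step 2: 0.4 mL + 1.6 mL = 2 mL total → factor 2/0.4 = 5
Step 3: 450 μL brought to 1900 μL → factor 1900/450 = 4.2222
Dilution factor to solution 1 = 4.8235; to solution 3 = 101.83
[solution 1]/[solution 3] = (factor to solution 3)/(factor to solution 1) = 101.83/4.8235 = 21.1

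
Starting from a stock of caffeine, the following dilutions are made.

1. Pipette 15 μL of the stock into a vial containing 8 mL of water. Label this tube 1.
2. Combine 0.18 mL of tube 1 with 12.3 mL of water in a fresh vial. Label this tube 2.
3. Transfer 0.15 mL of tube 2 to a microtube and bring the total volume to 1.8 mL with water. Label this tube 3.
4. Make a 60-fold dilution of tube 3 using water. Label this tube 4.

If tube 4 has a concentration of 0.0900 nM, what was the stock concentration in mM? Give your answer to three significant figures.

Step 1: 15 μL + 8 mL = 8015 μL total → factor 8015/15 = 534.33
Step 2: 0.18 mL + 12.3 mL = 12.48 mL total → factor 12.48/0.18 = 69.333
Step 3: 0.15 mL brought to 1.8 mL → factor 1.8/0.15 = 12
Step 4: 60-fold → factor 60
Overall dilution factor = 534.33 × 69.333 × 12 × 60 = 2.6674 × 10^7
Stock = 0.0900 nM × 2.6674 × 10^7 = 2.401 × 10^6 nM = 2.40 mM

2.40 mM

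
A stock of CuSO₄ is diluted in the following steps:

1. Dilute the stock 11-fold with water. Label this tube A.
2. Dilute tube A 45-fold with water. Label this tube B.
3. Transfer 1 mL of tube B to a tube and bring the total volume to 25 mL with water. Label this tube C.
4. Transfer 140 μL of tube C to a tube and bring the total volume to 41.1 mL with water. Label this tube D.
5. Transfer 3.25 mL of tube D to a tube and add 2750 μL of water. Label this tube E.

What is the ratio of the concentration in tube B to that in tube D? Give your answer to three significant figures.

7.34 × 10^3

Step 1: 11-fold → factor 11
Step 2: 45-fold → factor 45
Step 3: 1 mL brought to 25 mL → factor 25/1 = 25
Step 4: 140 μL brought to 41.1 mL → factor 41100/140 = 293.57
Dilution factor to tube B = 495; to tube D = 3.6329 × 10^6
[tube B]/[tube D] = (factor to tube D)/(factor to tube B) = 3.6329 × 10^6/495 = 7.34 × 10^3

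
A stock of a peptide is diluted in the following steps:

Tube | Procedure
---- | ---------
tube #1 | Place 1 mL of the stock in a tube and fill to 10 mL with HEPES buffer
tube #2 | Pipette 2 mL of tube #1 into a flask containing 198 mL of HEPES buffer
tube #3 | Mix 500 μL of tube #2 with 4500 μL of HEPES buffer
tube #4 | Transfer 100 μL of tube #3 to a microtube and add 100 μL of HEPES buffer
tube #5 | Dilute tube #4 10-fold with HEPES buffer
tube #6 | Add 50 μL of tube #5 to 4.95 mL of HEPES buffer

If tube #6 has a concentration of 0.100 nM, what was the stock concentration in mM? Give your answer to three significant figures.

Step 1: 1 mL brought to 10 mL → factor 10/1 = 10
Step 2: 2 mL + 198 mL = 200 mL total → factor 200/2 = 100
Step 3: 500 μL + 4500 μL = 5000 μL total → factor 5000/500 = 10
Step 4: 100 μL + 100 μL = 200 μL total → factor 200/100 = 2
Step 5: 10-fold → factor 10
Step 6: 50 μL + 4.95 mL = 5000 μL total → factor 5000/50 = 100
Overall dilution factor = 10 × 100 × 10 × 2 × 10 × 100 = 2 × 10^7
Stock = 0.100 nM × 2 × 10^7 = 2.000 × 10^6 nM = 2.00 mM

2.00 mM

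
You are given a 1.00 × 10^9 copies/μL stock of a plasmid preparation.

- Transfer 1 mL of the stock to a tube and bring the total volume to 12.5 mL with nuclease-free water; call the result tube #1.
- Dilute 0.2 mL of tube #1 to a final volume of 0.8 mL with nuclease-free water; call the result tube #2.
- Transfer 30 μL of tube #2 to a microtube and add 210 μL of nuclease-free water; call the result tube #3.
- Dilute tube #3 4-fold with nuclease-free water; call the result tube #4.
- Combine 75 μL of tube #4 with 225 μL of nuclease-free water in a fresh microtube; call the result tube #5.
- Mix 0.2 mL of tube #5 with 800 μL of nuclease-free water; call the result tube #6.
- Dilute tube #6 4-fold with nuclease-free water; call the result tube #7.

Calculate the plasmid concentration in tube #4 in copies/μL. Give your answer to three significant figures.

6.25 × 10^5 copies/μL

Step 1: 1 mL brought to 12.5 mL → factor 12.5/1 = 12.5
Step 2: 0.2 mL brought to 0.8 mL → factor 0.8/0.2 = 4
Step 3: 30 μL + 210 μL = 240 μL total → factor 240/30 = 8
Step 4: 4-fold → factor 4
Dilution factor through tube #4 = 12.5 × 4 × 8 × 4 = 1600
[tube #4] = 1.00 × 10^9 copies/μL / 1600 = 6.25 × 10^5 copies/μL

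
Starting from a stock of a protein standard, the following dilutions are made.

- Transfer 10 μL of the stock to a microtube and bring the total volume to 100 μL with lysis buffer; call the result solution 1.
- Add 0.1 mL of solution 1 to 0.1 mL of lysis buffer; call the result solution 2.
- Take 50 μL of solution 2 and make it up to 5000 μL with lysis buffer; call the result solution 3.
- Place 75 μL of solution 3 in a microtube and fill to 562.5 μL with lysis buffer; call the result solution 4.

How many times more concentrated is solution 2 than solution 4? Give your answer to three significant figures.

750

Step 1: 10 μL brought to 100 μL → factor 100/10 = 10
Step 2: 0.1 mL + 0.1 mL = 0.2 mL total → factor 0.2/0.1 = 2
Step 3: 50 μL brought to 5000 μL → factor 5000/50 = 100
Step 4: 75 μL brought to 562.5 μL → factor 562.5/75 = 7.5
Dilution factor to solution 2 = 20; to solution 4 = 15000
[solution 2]/[solution 4] = (factor to solution 4)/(factor to solution 2) = 15000/20 = 750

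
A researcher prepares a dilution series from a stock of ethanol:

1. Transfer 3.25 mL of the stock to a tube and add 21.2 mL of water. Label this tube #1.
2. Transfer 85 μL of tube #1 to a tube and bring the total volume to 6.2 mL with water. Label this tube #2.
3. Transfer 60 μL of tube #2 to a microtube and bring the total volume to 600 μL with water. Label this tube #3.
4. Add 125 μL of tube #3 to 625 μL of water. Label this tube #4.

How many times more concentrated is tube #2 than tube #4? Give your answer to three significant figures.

Step 1: 3.25 mL + 21.2 mL = 24.45 mL total → factor 24.45/3.25 = 7.5231
Step 2: 85 μL brought to 6.2 mL → factor 6200/85 = 72.941
Step 3: 60 μL brought to 600 μL → factor 600/60 = 10
Step 4: 125 μL + 625 μL = 750 μL total → factor 750/125 = 6
Dilution factor to tube #2 = 548.74; to tube #4 = 32925
[tube #2]/[tube #4] = (factor to tube #4)/(factor to tube #2) = 32925/548.74 = 60.0

60.0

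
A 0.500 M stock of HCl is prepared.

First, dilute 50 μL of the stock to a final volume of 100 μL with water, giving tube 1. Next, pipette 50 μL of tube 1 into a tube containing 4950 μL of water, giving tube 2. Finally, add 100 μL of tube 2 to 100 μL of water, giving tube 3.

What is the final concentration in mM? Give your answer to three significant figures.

Step 1: 50 μL brought to 100 μL → factor 100/50 = 2
Step 2: 50 μL + 4950 μL = 5000 μL total → factor 5000/50 = 100
Step 3: 100 μL + 100 μL = 200 μL total → factor 200/100 = 2
Overall dilution factor = 2 × 100 × 2 = 400
Final = 0.500 M / 400 = 0.001250 M = 1.25 mM

1.25 mM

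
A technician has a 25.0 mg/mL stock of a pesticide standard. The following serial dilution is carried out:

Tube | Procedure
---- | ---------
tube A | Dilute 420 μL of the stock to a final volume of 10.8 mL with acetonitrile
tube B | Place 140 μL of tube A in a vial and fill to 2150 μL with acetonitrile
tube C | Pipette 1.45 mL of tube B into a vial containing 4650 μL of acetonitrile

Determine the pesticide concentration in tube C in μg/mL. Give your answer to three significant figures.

Step 1: 420 μL brought to 10.8 mL → factor 10800/420 = 25.714
Step 2: 140 μL brought to 2150 μL → factor 2150/140 = 15.357
Step 3: 1.45 mL + 4650 μL = 6.1 mL total → factor 6.1/1.45 = 4.2069
Overall dilution factor = 25.714 × 15.357 × 4.2069 = 1661.3
Final = 25.0 mg/mL / 1661.3 = 0.01505 mg/mL = 15.0 μg/mL

15.0 μg/mL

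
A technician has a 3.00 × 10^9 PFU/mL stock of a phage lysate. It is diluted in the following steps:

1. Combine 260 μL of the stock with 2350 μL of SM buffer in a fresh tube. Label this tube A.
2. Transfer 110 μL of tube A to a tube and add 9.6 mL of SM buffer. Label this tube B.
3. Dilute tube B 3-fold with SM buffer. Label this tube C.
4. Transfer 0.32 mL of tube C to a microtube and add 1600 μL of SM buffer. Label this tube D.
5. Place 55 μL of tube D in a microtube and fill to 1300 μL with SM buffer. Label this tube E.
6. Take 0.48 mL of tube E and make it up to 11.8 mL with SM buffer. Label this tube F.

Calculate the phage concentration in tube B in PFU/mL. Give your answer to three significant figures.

Step 1: 260 μL + 2350 μL = 2610 μL total → factor 2610/260 = 10.038
Step 2: 110 μL + 9.6 mL = 9710 μL total → factor 9710/110 = 88.273
Dilution factor through tube B = 10.038 × 88.273 = 886.12
[tube B] = 3.00 × 10^9 PFU/mL / 886.12 = 3.39 × 10^6 PFU/mL

3.39 × 10^6 PFU/mL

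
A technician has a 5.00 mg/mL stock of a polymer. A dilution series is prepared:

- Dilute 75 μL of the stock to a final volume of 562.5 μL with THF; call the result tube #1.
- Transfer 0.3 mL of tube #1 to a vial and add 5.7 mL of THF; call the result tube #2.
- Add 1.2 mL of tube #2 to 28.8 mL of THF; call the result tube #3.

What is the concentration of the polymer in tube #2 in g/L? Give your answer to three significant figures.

Step 1: 75 μL brought to 562.5 μL → factor 562.5/75 = 7.5
Step 2: 0.3 mL + 5.7 mL = 6 mL total → factor 6/0.3 = 20
Dilution factor through tube #2 = 7.5 × 20 = 150
[tube #2] = 5.00 mg/mL / 150 = 0.03333 mg/mL = 0.0333 g/L

0.0333 g/L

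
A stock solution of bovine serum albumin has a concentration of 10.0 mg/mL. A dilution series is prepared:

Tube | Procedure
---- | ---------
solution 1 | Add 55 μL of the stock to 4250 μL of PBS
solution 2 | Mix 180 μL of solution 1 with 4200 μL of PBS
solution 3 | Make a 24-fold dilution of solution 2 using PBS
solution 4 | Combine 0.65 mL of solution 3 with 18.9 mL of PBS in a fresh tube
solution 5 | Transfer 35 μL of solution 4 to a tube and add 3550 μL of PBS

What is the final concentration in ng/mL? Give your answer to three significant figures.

Step 1: 55 μL + 4250 μL = 4305 μL total → factor 4305/55 = 78.273
Step 2: 180 μL + 4200 μL = 4380 μL total → factor 4380/180 = 24.333
Step 3: 24-fold → factor 24
Step 4: 0.65 mL + 18.9 mL = 19.55 mL total → factor 19.55/0.65 = 30.077
Step 5: 35 μL + 3550 μL = 3585 μL total → factor 3585/35 = 102.43
Overall dilution factor = 78.273 × 24.333 × 24 × 30.077 × 102.43 = 1.4082 × 10^8
Final = 10.0 mg/mL / 1.4082 × 10^8 = 7.101 × 10^-8 mg/mL = 0.0710 ng/mL

0.0710 ng/mL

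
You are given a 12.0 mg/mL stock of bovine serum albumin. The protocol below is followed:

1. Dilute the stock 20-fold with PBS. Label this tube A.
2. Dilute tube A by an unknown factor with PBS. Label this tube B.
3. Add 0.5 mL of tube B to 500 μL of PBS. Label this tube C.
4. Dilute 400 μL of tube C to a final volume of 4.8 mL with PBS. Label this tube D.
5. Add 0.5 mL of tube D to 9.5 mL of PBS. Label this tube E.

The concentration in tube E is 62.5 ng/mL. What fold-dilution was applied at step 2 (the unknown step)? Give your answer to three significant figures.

Step 1: 20-fold → factor 20
Step 2: unknown factor x
Step 3: 0.5 mL + 500 μL = 1 mL total → factor 1/0.5 = 2
Step 4: 400 μL brought to 4.8 mL → factor 4800/400 = 12
Step 5: 0.5 mL + 9.5 mL = 10 mL total → factor 10/0.5 = 20
Product of known-step factors = 9600
Overall factor = 12.0 mg/mL / (62.5 ng/mL) = 1.92 × 10^5
x = 1.92 × 10^5 / 9600 = 20.0

20.0-fold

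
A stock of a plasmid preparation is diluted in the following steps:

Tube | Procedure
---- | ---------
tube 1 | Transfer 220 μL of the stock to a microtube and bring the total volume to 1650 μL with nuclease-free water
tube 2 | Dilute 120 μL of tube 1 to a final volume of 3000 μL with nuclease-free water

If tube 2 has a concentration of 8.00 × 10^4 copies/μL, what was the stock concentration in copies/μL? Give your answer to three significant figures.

1.50 × 10^7 copies/μL

Step 1: 220 μL brought to 1650 μL → factor 1650/220 = 7.5
Step 2: 120 μL brought to 3000 μL → factor 3000/120 = 25
Overall dilution factor = 7.5 × 25 = 187.5
Stock = 8.00 × 10^4 copies/μL × 187.5 = 1.50 × 10^7 copies/μL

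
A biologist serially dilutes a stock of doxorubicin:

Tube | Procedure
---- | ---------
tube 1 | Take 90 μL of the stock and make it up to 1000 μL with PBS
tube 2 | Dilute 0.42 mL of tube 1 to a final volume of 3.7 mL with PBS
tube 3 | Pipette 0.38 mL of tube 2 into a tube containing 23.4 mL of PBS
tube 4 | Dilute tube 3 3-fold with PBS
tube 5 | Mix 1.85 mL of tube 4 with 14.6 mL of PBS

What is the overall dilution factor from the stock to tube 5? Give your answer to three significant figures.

1.63 × 10^5

Step 1: 90 μL brought to 1000 μL → factor 1000/90 = 11.111
Step 2: 0.42 mL brought to 3.7 mL → factor 3.7/0.42 = 8.8095
Step 3: 0.38 mL + 23.4 mL = 23.78 mL total → factor 23.78/0.38 = 62.579
Step 4: 3-fold → factor 3
Step 5: 1.85 mL + 14.6 mL = 16.45 mL total → factor 16.45/1.85 = 8.8919
Overall dilution factor = 11.111 × 8.8095 × 62.579 × 3 × 8.8919 = 1.634 × 10^5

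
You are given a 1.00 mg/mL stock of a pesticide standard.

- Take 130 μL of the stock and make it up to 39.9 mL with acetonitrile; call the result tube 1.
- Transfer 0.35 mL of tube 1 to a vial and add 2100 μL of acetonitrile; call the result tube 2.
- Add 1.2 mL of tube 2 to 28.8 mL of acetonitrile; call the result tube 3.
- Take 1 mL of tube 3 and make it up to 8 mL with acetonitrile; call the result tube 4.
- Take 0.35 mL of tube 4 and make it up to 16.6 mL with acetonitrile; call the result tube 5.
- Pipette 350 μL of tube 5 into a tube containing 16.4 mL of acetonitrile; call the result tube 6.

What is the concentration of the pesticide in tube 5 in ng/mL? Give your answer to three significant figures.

Step 1: 130 μL brought to 39.9 mL → factor 39900/130 = 306.92
Step 2: 0.35 mL + 2100 μL = 2.45 mL total → factor 2.45/0.35 = 7
Step 3: 1.2 mL + 28.8 mL = 30 mL total → factor 30/1.2 = 25
Step 4: 1 mL brought to 8 mL → factor 8/1 = 8
Step 5: 0.35 mL brought to 16.6 mL → factor 16.6/0.35 = 47.429
Dilution factor through tube 5 = 306.92 × 7 × 25 × 8 × 47.429 = 2.038 × 10^7
[tube 5] = 1.00 mg/mL / 2.038 × 10^7 = 4.907 × 10^-8 mg/mL = 0.0491 ng/mL

0.0491 ng/mL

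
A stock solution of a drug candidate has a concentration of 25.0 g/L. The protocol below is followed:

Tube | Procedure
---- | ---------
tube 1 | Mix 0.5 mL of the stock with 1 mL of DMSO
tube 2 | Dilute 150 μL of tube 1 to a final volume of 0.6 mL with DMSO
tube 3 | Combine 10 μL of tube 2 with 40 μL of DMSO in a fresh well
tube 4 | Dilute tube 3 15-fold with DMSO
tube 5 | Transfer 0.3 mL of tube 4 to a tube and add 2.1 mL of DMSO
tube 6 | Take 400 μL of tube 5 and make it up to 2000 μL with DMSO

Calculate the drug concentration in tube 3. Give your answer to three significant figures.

0.417 g/L

Step 1: 0.5 mL + 1 mL = 1.5 mL total → factor 1.5/0.5 = 3
Step 2: 150 μL brought to 0.6 mL → factor 600/150 = 4
Step 3: 10 μL + 40 μL = 50 μL total → factor 50/10 = 5
Dilution factor through tube 3 = 3 × 4 × 5 = 60
[tube 3] = 25.0 g/L / 60 = 0.417 g/L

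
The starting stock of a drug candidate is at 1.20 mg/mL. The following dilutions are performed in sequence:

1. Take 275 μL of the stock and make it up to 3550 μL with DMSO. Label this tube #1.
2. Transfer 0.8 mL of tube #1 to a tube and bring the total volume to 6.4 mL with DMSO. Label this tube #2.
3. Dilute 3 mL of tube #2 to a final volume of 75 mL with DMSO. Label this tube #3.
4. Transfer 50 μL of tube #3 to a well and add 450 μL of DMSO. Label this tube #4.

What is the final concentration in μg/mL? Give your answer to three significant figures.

Step 1: 275 μL brought to 3550 μL → factor 3550/275 = 12.909
Step 2: 0.8 mL brought to 6.4 mL → factor 6.4/0.8 = 8
Step 3: 3 mL brought to 75 mL → factor 75/3 = 25
Step 4: 50 μL + 450 μL = 500 μL total → factor 500/50 = 10
Overall dilution factor = 12.909 × 8 × 25 × 10 = 25818
Final = 1.20 mg/mL / 25818 = 4.648 × 10^-5 mg/mL = 0.0465 μg/mL

0.0465 μg/mL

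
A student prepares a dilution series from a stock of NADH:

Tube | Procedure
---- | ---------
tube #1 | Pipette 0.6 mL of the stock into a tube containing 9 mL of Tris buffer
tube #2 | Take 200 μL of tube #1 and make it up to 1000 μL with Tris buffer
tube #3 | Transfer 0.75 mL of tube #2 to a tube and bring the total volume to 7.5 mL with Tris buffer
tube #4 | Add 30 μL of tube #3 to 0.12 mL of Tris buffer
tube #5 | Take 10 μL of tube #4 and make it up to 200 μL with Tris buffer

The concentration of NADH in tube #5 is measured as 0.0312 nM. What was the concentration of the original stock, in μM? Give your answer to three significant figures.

Step 1: 0.6 mL + 9 mL = 9.6 mL total → factor 9.6/0.6 = 16
Step 2: 200 μL brought to 1000 μL → factor 1000/200 = 5
Step 3: 0.75 mL brought to 7.5 mL → factor 7.5/0.75 = 10
Step 4: 30 μL + 0.12 mL = 150 μL total → factor 150/30 = 5
Step 5: 10 μL brought to 200 μL → factor 200/10 = 20
Overall dilution factor = 16 × 5 × 10 × 5 × 20 = 80000
Stock = 0.0312 nM × 80000 = 2496 nM = 2.50 μM

2.50 μM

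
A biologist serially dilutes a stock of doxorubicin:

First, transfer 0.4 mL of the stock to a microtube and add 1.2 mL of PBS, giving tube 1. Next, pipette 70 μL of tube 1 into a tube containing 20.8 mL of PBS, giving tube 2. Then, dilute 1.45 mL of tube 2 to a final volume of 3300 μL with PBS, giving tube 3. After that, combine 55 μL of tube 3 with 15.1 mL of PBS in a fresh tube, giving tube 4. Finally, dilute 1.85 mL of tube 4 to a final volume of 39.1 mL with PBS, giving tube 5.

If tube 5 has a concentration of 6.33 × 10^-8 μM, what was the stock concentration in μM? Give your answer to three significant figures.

Step 1: 0.4 mL + 1.2 mL = 1.6 mL total → factor 1.6/0.4 = 4
Step 2: 70 μL + 20.8 mL = 20870 μL total → factor 20870/70 = 298.14
Step 3: 1.45 mL brought to 3300 μL → factor 3.3/1.45 = 2.2759
Step 4: 55 μL + 15.1 mL = 15155 μL total → factor 15155/55 = 275.55
Step 5: 1.85 mL brought to 39.1 mL → factor 39.1/1.85 = 21.135
Overall dilution factor = 4 × 298.14 × 2.2759 × 275.55 × 21.135 = 1.5806 × 10^7
Stock = 6.33 × 10^-8 μM × 1.5806 × 10^7 = 1.00 μM

1.00 μM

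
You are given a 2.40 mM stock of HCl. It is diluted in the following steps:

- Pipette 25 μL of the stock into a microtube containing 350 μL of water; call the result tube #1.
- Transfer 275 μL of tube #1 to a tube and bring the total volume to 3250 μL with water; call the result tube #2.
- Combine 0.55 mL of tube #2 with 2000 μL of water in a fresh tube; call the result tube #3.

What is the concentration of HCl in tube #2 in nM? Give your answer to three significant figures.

Step 1: 25 μL + 350 μL = 375 μL total → factor 375/25 = 15
Step 2: 275 μL brought to 3250 μL → factor 3250/275 = 11.818
Dilution factor through tube #2 = 15 × 11.818 = 177.27
[tube #2] = 2.40 mM / 177.27 = 0.01354 mM = 1.35 × 10^4 nM

1.35 × 10^4 nM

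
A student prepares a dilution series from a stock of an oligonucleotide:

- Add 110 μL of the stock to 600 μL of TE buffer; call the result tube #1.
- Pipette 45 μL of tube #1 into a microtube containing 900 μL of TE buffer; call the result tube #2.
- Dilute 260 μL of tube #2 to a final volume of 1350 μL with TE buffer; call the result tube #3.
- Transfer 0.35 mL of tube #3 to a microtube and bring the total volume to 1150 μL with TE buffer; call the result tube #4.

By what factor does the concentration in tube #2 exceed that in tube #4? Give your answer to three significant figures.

Step 1: 110 μL + 600 μL = 710 μL total → factor 710/110 = 6.4545
Step 2: 45 μL + 900 μL = 945 μL total → factor 945/45 = 21
Step 3: 260 μL brought to 1350 μL → factor 1350/260 = 5.1923
Step 4: 0.35 mL brought to 1150 μL → factor 1.15/0.35 = 3.2857
Dilution factor to tube #2 = 135.55; to tube #4 = 2312.5
[tube #2]/[tube #4] = (factor to tube #4)/(factor to tube #2) = 2312.5/135.55 = 17.1

17.1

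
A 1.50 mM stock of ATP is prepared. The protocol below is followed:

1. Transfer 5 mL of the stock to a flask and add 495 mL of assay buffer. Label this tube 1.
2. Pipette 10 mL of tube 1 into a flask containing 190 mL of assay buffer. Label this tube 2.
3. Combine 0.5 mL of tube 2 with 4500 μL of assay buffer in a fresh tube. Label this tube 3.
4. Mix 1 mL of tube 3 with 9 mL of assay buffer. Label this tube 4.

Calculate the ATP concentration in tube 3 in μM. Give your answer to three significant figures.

0.0750 μM

Step 1: 5 mL + 495 mL = 500 mL total → factor 500/5 = 100
Step 2: 10 mL + 190 mL = 200 mL total → factor 200/10 = 20
Step 3: 0.5 mL + 4500 μL = 5 mL total → factor 5/0.5 = 10
Dilution factor through tube 3 = 100 × 20 × 10 = 20000
[tube 3] = 1.50 mM / 20000 = 7.500 × 10^-5 mM = 0.0750 μM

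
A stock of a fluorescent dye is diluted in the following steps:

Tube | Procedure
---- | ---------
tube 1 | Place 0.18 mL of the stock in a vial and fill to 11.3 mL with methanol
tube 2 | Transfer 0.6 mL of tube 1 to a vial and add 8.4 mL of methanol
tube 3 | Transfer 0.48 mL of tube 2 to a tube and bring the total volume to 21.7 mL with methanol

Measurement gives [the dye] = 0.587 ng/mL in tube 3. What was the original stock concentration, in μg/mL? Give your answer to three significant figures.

Step 1: 0.18 mL brought to 11.3 mL → factor 11.3/0.18 = 62.778
Step 2: 0.6 mL + 8.4 mL = 9 mL total → factor 9/0.6 = 15
Step 3: 0.48 mL brought to 21.7 mL → factor 21.7/0.48 = 45.208
Overall dilution factor = 62.778 × 15 × 45.208 = 42571
Stock = 0.587 ng/mL × 42571 = 2.499 × 10^4 ng/mL = 25.0 μg/mL

25.0 μg/mL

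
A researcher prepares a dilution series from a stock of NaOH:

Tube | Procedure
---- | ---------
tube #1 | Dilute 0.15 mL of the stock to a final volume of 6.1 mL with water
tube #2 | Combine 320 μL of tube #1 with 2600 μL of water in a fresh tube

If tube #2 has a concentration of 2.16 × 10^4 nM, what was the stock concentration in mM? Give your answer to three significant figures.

Step 1: 0.15 mL brought to 6.1 mL → factor 6.1/0.15 = 40.667
Step 2: 320 μL + 2600 μL = 2920 μL total → factor 2920/320 = 9.125
Overall dilution factor = 40.667 × 9.125 = 371.08
Stock = 2.16 × 10^4 nM × 371.08 = 8.015 × 10^6 nM = 8.02 mM

8.02 mM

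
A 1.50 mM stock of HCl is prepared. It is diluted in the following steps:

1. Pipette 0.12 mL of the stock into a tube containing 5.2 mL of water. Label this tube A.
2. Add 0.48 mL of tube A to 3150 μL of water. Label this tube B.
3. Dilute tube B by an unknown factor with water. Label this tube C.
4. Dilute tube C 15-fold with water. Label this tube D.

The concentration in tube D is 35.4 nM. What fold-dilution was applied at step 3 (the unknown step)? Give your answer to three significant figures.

Step 1: 0.12 mL + 5.2 mL = 5.32 mL total → factor 5.32/0.12 = 44.333
Step 2: 0.48 mL + 3150 μL = 3.63 mL total → factor 3.63/0.48 = 7.5625
Step 3: unknown factor x
Step 4: 15-fold → factor 15
Product of known-step factors = 5029.1
Overall factor = 1.50 mM / (35.4 nM) = 42373
x = 42373 / 5029.1 = 8.43

8.43-fold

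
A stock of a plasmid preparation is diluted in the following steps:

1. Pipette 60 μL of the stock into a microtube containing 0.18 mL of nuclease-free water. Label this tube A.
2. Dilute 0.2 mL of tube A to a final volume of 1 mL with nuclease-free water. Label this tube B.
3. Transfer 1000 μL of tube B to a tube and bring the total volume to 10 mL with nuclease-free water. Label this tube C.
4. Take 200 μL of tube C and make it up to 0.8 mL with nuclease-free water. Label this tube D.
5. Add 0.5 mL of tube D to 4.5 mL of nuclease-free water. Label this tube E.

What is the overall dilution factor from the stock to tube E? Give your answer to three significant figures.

8.00 × 10^3

Step 1: 60 μL + 0.18 mL = 240 μL total → factor 240/60 = 4
Step 2: 0.2 mL brought to 1 mL → factor 1/0.2 = 5
Step 3: 1000 μL brought to 10 mL → factor 10000/1000 = 10
Step 4: 200 μL brought to 0.8 mL → factor 800/200 = 4
Step 5: 0.5 mL + 4.5 mL = 5 mL total → factor 5/0.5 = 10
Overall dilution factor = 4 × 5 × 10 × 4 × 10 = 8000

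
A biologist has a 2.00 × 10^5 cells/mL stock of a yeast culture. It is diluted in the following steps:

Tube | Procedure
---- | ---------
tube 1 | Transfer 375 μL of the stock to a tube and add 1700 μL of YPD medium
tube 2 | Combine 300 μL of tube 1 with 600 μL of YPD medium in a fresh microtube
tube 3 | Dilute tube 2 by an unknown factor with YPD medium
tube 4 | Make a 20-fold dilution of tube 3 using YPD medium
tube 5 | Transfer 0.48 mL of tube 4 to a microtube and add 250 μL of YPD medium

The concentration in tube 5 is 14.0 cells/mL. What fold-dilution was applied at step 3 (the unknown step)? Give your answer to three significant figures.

Step 1: 375 μL + 1700 μL = 2075 μL total → factor 2075/375 = 5.5333
Step 2: 300 μL + 600 μL = 900 μL total → factor 900/300 = 3
Step 3: unknown factor x
Step 4: 20-fold → factor 20
Step 5: 0.48 mL + 250 μL = 0.73 mL total → factor 0.73/0.48 = 1.5208
Product of known-step factors = 504.92
Overall factor = 2.00 × 10^5 cells/mL / (14.0 cells/mL) = 14286
x = 14286 / 504.92 = 28.3

28.3-fold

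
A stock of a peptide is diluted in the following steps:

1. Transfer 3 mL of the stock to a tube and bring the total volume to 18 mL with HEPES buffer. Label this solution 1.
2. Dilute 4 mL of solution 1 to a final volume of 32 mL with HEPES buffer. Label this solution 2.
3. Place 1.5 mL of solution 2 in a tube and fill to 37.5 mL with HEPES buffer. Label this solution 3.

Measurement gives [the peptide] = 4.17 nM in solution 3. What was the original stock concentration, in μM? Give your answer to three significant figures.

Step 1: 3 mL brought to 18 mL → factor 18/3 = 6
Step 2: 4 mL brought to 32 mL → factor 32/4 = 8
Step 3: 1.5 mL brought to 37.5 mL → factor 37.5/1.5 = 25
Overall dilution factor = 6 × 8 × 25 = 1200
Stock = 4.17 nM × 1200 = 5004 nM = 5.00 μM

5.00 μM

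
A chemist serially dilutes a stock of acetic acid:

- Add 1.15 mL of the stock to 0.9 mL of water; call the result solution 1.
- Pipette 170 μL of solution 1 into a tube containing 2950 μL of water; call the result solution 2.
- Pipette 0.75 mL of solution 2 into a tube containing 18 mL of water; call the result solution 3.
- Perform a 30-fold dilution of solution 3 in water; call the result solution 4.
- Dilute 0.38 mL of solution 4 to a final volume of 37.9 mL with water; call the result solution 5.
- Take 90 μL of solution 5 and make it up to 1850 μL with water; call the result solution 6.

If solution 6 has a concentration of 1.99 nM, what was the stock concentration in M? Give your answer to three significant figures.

Step 1: 1.15 mL + 0.9 mL = 2.05 mL total → factor 2.05/1.15 = 1.7826
Step 2: 170 μL + 2950 μL = 3120 μL total → factor 3120/170 = 18.353
Step 3: 0.75 mL + 18 mL = 18.75 mL total → factor 18.75/0.75 = 25
Step 4: 30-fold → factor 30
Step 5: 0.38 mL brought to 37.9 mL → factor 37.9/0.38 = 99.737
Step 6: 90 μL brought to 1850 μL → factor 1850/90 = 20.556
Overall dilution factor = 1.7826 × 18.353 × 25 × 30 × 99.737 × 20.556 = 5.0305 × 10^7
Stock = 1.99 nM × 5.0305 × 10^7 = 1.001 × 10^8 nM = 0.100 M

0.100 M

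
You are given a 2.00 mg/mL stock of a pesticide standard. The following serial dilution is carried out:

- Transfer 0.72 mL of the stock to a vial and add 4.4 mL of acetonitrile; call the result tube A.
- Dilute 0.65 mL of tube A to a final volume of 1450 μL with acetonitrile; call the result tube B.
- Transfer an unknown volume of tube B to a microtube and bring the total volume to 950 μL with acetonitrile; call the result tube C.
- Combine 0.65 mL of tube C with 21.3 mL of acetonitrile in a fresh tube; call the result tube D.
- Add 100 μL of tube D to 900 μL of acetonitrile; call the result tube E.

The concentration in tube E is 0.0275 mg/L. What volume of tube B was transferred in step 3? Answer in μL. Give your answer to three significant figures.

70.0 μL

Step 1: 0.72 mL + 4.4 mL = 5.12 mL total → factor 5.12/0.72 = 7.1111
Step 2: 0.65 mL brought to 1450 μL → factor 1.45/0.65 = 2.2308
Step 3: v brought to 950 μL → factor = 950 μL/v
Step 4: 0.65 mL + 21.3 mL = 21.95 mL total → factor 21.95/0.65 = 33.769
Step 5: 100 μL + 900 μL = 1000 μL total → factor 1000/100 = 10
Product of known-step factors = 5356.9
Overall factor = 2.00 mg/mL / (0.0275 mg/L) = 72727
Step-3 factor = 72727 / 5356.9 = 13.576
v = 950 μL / 13.576 = 70.0 μL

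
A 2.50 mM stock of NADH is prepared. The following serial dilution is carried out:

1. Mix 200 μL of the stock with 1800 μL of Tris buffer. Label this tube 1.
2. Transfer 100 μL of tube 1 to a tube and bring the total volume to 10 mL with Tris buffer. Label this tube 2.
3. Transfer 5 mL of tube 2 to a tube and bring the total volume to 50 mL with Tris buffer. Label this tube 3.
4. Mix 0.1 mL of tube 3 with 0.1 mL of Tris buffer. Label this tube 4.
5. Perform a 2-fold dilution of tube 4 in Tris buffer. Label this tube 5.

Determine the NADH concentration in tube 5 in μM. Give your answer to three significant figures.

0.0625 μM

Step 1: 200 μL + 1800 μL = 2000 μL total → factor 2000/200 = 10
Step 2: 100 μL brought to 10 mL → factor 10000/100 = 100
Step 3: 5 mL brought to 50 mL → factor 50/5 = 10
Step 4: 0.1 mL + 0.1 mL = 0.2 mL total → factor 0.2/0.1 = 2
Step 5: 2-fold → factor 2
Overall dilution factor = 10 × 100 × 10 × 2 × 2 = 40000
Final = 2.50 mM / 40000 = 6.250 × 10^-5 mM = 0.0625 μM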